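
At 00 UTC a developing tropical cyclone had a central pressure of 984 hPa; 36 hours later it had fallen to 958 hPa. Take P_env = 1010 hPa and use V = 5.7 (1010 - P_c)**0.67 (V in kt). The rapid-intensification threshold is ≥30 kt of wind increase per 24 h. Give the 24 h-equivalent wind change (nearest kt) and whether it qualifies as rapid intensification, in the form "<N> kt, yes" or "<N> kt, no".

V₁: ΔP = 26, V ≈ 5.7 × 26^0.67 ≈ 50.57 kt.
V₂: ΔP = 52, V ≈ 5.7 × 52^0.67 ≈ 80.46 kt.
ΔV over 36 h = 29.89 kt → 24 h equivalent = 29.89 × 24/36 ≈ 19.93 kt.
20 kt < 30 kt ⇒ not rapid intensification.

20 kt, no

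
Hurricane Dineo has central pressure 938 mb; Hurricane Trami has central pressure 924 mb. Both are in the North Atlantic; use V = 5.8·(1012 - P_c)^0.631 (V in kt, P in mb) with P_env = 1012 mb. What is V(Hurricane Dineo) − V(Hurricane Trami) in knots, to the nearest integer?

Hurricane Dineo: ΔP = 74; V ≈ 5.8 × 74^0.631 ≈ 87.68 kt.
Hurricane Trami: ΔP = 88; V ≈ 5.8 × 88^0.631 ≈ 97.81 kt.
Difference ≈ 87.68 − 97.81 = -10.13 → -10 kt.

-10 kt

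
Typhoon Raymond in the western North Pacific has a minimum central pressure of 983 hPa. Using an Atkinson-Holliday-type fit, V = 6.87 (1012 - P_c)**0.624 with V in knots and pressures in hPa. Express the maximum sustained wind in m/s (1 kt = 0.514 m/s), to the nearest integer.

ΔP = 1012 − 983 = 29 hPa.
V ≈ 6.87 × 29^0.624 = 6.87 × 8.176 ≈ 56.169 kt.
56.169 × 0.514 ≈ 28.87 m/s → 29 m/s.

29 m/s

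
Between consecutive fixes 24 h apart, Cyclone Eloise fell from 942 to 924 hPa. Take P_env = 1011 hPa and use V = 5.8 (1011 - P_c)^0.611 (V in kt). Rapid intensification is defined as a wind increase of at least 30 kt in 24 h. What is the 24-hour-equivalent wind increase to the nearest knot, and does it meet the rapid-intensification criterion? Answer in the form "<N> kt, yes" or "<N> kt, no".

V₁: ΔP = 69, V ≈ 5.8 × 69^0.611 ≈ 77.08 kt.
V₂: ΔP = 87, V ≈ 5.8 × 87^0.611 ≈ 88.81 kt.
ΔV over 24 h = 11.73 kt → 24 h equivalent = 11.73 × 24/24 ≈ 11.73 kt.
12 kt < 30 kt ⇒ not rapid intensification.

12 kt, no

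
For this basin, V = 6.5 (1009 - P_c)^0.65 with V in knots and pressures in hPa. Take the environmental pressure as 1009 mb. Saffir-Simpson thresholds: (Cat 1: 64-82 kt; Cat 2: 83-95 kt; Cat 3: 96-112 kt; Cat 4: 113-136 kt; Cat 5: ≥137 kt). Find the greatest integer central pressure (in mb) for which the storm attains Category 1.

975 mb

Category 1 begins at V = 64 kt.
Required ΔP = (64/6.5)^(1/0.65) = 9.846^1.538 ≈ 33.74 mb.
P_c ≤ 1009 − 33.74 = 975.26, so the highest integer P_c is 975 mb.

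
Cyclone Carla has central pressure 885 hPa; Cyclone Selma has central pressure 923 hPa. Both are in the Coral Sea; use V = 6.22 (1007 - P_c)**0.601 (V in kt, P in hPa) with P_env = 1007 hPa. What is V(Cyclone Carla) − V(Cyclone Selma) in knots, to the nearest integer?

Cyclone Carla: ΔP = 122; V ≈ 6.22 × 122^0.601 ≈ 111.61 kt.
Cyclone Selma: ΔP = 84; V ≈ 6.22 × 84^0.601 ≈ 89.18 kt.
Difference ≈ 111.61 − 89.18 = 22.43 → 22 kt.

22 kt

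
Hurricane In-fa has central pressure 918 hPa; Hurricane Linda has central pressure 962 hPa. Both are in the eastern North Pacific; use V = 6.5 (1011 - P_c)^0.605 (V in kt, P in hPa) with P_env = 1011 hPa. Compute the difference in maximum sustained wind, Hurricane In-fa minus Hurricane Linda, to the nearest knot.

32 kt

Hurricane In-fa: ΔP = 93; V ≈ 6.5 × 93^0.605 ≈ 100.89 kt.
Hurricane Linda: ΔP = 49; V ≈ 6.5 × 49^0.605 ≈ 68.47 kt.
Difference ≈ 100.89 − 68.47 = 32.42 → 32 kt.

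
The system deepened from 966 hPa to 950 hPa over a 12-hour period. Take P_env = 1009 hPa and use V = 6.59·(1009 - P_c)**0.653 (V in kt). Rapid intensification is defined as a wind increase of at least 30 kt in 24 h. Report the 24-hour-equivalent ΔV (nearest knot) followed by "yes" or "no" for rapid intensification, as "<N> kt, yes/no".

35 kt, yes

V₁: ΔP = 43, V ≈ 6.59 × 43^0.653 ≈ 76.83 kt.
V₂: ΔP = 59, V ≈ 6.59 × 59^0.653 ≈ 94.46 kt.
ΔV over 12 h = 17.63 kt → 24 h equivalent = 17.63 × 24/12 ≈ 35.26 kt.
35 kt ≥ 30 kt ⇒ rapid intensification.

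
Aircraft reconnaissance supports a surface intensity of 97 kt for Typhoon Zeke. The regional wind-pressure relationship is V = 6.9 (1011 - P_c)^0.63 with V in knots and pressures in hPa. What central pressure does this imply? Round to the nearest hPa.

ΔP = (V / 6.9)^(1/0.63) = (97/6.9)^1.587.
97/6.9 = 14.058; 14.058^1.587 ≈ 66.39 hPa.
P_c = 1011 − 66.39 = 944.61 ≈ 945 hPa.

945 hPa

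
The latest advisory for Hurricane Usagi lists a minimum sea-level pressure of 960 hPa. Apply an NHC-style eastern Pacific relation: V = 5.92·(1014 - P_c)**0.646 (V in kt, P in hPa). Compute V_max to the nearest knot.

78 kt

ΔP = 1014 − 960 = 54 hPa.
54^0.646 ≈ 13.156.
V ≈ 5.92 × 13.156 ≈ 77.9 kt.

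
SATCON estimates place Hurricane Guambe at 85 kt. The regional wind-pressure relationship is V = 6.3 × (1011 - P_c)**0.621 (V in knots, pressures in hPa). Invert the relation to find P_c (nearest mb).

945 mb

ΔP = (V / 6.3)^(1/0.621) = (85/6.3)^1.610.
85/6.3 = 13.492; 13.492^1.610 ≈ 66.03 mb.
P_c = 1011 − 66.03 = 944.97 ≈ 945 mb.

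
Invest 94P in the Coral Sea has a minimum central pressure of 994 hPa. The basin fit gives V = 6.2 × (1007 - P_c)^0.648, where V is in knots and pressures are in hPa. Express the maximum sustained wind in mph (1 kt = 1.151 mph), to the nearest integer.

ΔP = 1007 − 994 = 13 hPa.
V ≈ 6.2 × 13^0.648 = 6.2 × 5.270 ≈ 32.676 kt.
32.676 × 1.151 ≈ 37.61 mph → 38 mph.

38 mph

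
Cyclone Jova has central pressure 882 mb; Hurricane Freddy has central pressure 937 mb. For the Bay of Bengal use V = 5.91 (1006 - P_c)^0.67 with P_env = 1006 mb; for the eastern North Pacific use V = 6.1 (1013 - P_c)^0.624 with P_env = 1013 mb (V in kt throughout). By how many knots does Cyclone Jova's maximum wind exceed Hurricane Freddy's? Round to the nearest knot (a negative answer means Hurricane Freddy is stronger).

58 kt

Cyclone Jova: ΔP = 124; V ≈ 5.91 × 124^0.67 ≈ 149.34 kt.
Hurricane Freddy: ΔP = 76; V ≈ 6.1 × 76^0.624 ≈ 90.98 kt.
Difference ≈ 149.34 − 90.98 = 58.36 → 58 kt.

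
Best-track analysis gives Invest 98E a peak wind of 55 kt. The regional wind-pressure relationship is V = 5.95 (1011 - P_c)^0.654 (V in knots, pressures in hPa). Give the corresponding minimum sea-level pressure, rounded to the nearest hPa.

ΔP = (V / 5.95)^(1/0.654) = (55/5.95)^1.529.
55/5.95 = 9.244; 9.244^1.529 ≈ 29.98 hPa.
P_c = 1011 − 29.98 = 981.02 ≈ 981 hPa.

981 hPa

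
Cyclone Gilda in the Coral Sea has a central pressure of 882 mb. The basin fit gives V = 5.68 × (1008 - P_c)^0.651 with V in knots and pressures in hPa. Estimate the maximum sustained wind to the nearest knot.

ΔP = 1008 − 882 = 126 mb.
126^0.651 ≈ 23.299.
V ≈ 5.68 × 23.299 ≈ 132.3 kt.

132 kt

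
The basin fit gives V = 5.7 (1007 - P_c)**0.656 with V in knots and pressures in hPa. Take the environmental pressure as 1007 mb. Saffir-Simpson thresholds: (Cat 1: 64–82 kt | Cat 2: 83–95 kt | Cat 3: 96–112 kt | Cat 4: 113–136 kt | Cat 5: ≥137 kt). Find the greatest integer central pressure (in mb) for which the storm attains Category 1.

Category 1 begins at V = 64 kt.
Required ΔP = (64/5.7)^(1/0.656) = 11.228^1.524 ≈ 39.91 mb.
P_c ≤ 1007 − 39.91 = 967.09, so the highest integer P_c is 967 mb.

967 mb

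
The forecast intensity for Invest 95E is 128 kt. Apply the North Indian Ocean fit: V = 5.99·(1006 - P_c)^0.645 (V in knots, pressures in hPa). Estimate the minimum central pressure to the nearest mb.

ΔP = (V / 5.99)^(1/0.645) = (128/5.99)^1.550.
128/5.99 = 21.369; 21.369^1.550 ≈ 115.26 mb.
P_c = 1006 − 115.26 = 890.74 ≈ 891 mb.

891 mb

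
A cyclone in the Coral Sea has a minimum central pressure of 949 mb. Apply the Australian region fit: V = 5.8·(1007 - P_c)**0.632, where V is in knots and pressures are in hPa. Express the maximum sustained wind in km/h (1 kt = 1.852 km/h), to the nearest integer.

140 km/h

ΔP = 1007 − 949 = 58 mb.
V ≈ 5.8 × 58^0.632 = 5.8 × 13.016 ≈ 75.494 kt.
75.494 × 1.852 ≈ 139.82 km/h → 140 km/h.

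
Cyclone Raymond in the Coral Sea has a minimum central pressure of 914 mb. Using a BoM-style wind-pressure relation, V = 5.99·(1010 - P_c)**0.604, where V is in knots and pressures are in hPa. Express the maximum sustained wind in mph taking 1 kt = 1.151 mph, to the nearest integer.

ΔP = 1010 − 914 = 96 mb.
V ≈ 5.99 × 96^0.604 = 5.99 × 15.750 ≈ 94.345 kt.
94.345 × 1.151 ≈ 108.59 mph → 109 mph.

109 mph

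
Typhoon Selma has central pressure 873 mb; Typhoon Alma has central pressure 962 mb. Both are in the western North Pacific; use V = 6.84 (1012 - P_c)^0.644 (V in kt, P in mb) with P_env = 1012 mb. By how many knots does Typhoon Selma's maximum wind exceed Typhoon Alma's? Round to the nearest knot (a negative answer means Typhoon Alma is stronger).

79 kt

Typhoon Selma: ΔP = 139; V ≈ 6.84 × 139^0.644 ≈ 164.12 kt.
Typhoon Alma: ΔP = 50; V ≈ 6.84 × 50^0.644 ≈ 84.96 kt.
Difference ≈ 164.12 − 84.96 = 79.16 → 79 kt.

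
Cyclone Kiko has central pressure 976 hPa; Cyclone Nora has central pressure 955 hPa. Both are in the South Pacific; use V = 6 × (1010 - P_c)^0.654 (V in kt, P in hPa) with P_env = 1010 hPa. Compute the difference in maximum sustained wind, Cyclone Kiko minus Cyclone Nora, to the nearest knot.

-22 kt

Cyclone Kiko: ΔP = 34; V ≈ 6 × 34^0.654 ≈ 60.22 kt.
Cyclone Nora: ΔP = 55; V ≈ 6 × 55^0.654 ≈ 82.48 kt.
Difference ≈ 60.22 − 82.48 = -22.26 → -22 kt.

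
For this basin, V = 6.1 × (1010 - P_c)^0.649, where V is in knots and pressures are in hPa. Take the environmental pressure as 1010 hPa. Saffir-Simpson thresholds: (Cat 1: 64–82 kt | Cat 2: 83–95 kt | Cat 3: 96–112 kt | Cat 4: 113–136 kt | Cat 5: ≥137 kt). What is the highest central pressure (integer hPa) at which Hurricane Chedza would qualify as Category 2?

954 hPa

Category 2 begins at V = 83 kt.
Required ΔP = (83/6.1)^(1/0.649) = 13.607^1.541 ≈ 55.84 hPa.
P_c ≤ 1010 − 55.84 = 954.16, so the highest integer P_c is 954 hPa.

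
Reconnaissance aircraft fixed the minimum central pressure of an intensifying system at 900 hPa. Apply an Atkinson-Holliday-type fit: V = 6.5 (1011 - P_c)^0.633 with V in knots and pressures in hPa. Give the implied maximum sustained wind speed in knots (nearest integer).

128 kt

ΔP = 1011 − 900 = 111 hPa.
111^0.633 ≈ 19.710.
V ≈ 6.5 × 19.710 ≈ 128.1 kt.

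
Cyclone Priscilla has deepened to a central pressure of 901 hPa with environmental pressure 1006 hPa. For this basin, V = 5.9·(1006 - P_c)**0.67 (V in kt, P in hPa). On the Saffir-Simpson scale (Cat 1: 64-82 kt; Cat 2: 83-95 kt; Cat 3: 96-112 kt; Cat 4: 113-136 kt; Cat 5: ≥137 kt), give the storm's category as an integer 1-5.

4

ΔP = 1006 − 901 = 105 hPa.
V ≈ 5.9 × 105^0.67 = 5.9 × 22.60 ≈ 133 kt.
133 kt falls in the Category 4 band.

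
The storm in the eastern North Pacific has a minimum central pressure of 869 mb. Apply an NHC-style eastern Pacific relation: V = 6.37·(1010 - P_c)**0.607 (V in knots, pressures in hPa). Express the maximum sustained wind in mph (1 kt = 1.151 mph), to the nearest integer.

ΔP = 1010 − 869 = 141 mb.
V ≈ 6.37 × 141^0.607 = 6.37 × 20.164 ≈ 128.444 kt.
128.444 × 1.151 ≈ 147.84 mph → 148 mph.

148 mph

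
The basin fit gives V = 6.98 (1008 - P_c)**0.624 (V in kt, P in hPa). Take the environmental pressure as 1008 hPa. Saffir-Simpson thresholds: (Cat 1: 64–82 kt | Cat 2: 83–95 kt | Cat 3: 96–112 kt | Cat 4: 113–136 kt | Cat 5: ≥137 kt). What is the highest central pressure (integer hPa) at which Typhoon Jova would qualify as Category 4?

921 hPa

Category 4 begins at V = 113 kt.
Required ΔP = (113/6.98)^(1/0.624) = 16.189^1.603 ≈ 86.67 hPa.
P_c ≤ 1008 − 86.67 = 921.33, so the highest integer P_c is 921 hPa.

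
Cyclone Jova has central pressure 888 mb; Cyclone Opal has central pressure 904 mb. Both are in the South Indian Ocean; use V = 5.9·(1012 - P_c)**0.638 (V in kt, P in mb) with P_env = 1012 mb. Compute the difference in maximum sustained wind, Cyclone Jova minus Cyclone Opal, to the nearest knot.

Cyclone Jova: ΔP = 124; V ≈ 5.9 × 124^0.638 ≈ 127.78 kt.
Cyclone Opal: ΔP = 108; V ≈ 5.9 × 108^0.638 ≈ 117.00 kt.
Difference ≈ 127.78 − 117.00 = 10.78 → 11 kt.

11 kt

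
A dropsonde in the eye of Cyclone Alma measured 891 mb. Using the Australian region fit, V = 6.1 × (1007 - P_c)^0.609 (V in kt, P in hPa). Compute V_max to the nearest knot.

110 kt

ΔP = 1007 − 891 = 116 mb.
116^0.609 ≈ 18.082.
V ≈ 6.1 × 18.082 ≈ 110.3 kt.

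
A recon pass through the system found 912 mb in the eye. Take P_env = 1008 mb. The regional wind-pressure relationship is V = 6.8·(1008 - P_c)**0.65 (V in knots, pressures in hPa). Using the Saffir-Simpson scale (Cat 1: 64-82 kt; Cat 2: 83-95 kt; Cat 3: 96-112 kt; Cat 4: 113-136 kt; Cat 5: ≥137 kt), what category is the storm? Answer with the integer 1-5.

4

ΔP = 1008 − 912 = 96 mb.
V ≈ 6.8 × 96^0.65 = 6.8 × 19.43 ≈ 132 kt.
132 kt falls in the Category 4 band.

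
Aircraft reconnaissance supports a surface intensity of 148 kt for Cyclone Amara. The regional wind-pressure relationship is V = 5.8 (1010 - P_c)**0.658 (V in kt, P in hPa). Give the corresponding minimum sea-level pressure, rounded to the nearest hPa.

ΔP = (V / 5.8)^(1/0.658) = (148/5.8)^1.520.
148/5.8 = 25.517; 25.517^1.520 ≈ 137.42 hPa.
P_c = 1010 − 137.42 = 872.58 ≈ 873 hPa.

873 hPa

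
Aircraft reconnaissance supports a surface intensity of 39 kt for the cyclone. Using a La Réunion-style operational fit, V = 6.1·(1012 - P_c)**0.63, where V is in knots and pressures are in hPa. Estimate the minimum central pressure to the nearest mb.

993 mb

ΔP = (V / 6.1)^(1/0.63) = (39/6.1)^1.587.
39/6.1 = 6.393; 6.393^1.587 ≈ 19.01 mb.
P_c = 1012 − 19.01 = 992.99 ≈ 993 mb.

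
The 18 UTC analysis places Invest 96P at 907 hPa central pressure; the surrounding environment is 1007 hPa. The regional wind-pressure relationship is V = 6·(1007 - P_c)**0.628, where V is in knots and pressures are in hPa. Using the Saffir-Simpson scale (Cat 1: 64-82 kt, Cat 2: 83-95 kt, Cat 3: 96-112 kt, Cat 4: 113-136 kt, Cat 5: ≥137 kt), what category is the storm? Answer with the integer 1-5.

3

ΔP = 1007 − 907 = 100 hPa.
V ≈ 6 × 100^0.628 = 6 × 18.03 ≈ 108 kt.
108 kt falls in the Category 3 band.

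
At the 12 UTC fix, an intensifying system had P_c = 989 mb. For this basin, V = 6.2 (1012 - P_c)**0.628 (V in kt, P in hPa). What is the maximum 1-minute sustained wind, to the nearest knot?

ΔP = 1012 − 989 = 23 mb.
23^0.628 ≈ 7.164.
V ≈ 6.2 × 7.164 ≈ 44.4 kt.

44 kt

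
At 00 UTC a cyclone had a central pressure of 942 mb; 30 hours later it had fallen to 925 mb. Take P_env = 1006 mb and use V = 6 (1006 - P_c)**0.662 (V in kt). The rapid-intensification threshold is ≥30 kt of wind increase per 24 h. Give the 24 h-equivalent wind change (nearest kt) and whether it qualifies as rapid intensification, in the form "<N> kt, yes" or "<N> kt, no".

13 kt, no

V₁: ΔP = 64, V ≈ 6 × 64^0.662 ≈ 94.15 kt.
V₂: ΔP = 81, V ≈ 6 × 81^0.662 ≈ 110.04 kt.
ΔV over 30 h = 15.89 kt → 24 h equivalent = 15.89 × 24/30 ≈ 12.71 kt.
13 kt < 30 kt ⇒ not rapid intensification.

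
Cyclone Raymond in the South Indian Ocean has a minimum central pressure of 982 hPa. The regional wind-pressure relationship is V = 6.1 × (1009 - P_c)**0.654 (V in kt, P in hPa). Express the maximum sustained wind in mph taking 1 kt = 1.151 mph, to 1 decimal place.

60.6 mph

ΔP = 1009 − 982 = 27 hPa.
V ≈ 6.1 × 27^0.654 = 6.1 × 8.632 ≈ 52.655 kt.
52.655 × 1.151 ≈ 60.61 mph → 60.6 mph.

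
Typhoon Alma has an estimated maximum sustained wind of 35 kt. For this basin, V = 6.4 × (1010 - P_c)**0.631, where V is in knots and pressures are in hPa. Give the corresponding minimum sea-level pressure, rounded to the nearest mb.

ΔP = (V / 6.4)^(1/0.631) = (35/6.4)^1.585.
35/6.4 = 5.469; 5.469^1.585 ≈ 14.77 mb.
P_c = 1010 − 14.77 = 995.23 ≈ 995 mb.

995 mb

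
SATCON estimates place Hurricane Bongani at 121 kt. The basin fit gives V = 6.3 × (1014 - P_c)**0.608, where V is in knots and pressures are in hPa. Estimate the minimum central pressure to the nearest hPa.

ΔP = (V / 6.3)^(1/0.608) = (121/6.3)^1.645.
121/6.3 = 19.206; 19.206^1.645 ≈ 129.10 hPa.
P_c = 1014 − 129.10 = 884.90 ≈ 885 hPa.

885 hPa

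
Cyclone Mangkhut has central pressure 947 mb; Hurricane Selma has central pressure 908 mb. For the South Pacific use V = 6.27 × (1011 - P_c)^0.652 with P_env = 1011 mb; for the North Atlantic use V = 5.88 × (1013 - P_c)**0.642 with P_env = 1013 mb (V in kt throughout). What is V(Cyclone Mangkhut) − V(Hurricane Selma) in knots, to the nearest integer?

-22 kt

Cyclone Mangkhut: ΔP = 64; V ≈ 6.27 × 64^0.652 ≈ 94.38 kt.
Hurricane Selma: ΔP = 105; V ≈ 5.88 × 105^0.642 ≈ 116.68 kt.
Difference ≈ 94.38 − 116.68 = -22.30 → -22 kt.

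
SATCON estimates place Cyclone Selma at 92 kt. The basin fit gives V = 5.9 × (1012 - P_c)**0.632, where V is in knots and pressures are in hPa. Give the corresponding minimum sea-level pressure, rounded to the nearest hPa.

935 hPa

ΔP = (V / 5.9)^(1/0.632) = (92/5.9)^1.582.
92/5.9 = 15.593; 15.593^1.582 ≈ 77.19 hPa.
P_c = 1012 − 77.19 = 934.81 ≈ 935 hPa.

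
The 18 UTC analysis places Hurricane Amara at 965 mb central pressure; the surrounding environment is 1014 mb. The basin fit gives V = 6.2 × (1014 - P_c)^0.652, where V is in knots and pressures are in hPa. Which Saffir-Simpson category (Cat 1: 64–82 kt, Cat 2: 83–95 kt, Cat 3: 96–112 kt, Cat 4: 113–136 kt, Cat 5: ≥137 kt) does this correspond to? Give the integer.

ΔP = 1014 − 965 = 49 mb.
V ≈ 6.2 × 49^0.652 = 6.2 × 12.65 ≈ 78 kt.
78 kt falls in the Category 1 band.

1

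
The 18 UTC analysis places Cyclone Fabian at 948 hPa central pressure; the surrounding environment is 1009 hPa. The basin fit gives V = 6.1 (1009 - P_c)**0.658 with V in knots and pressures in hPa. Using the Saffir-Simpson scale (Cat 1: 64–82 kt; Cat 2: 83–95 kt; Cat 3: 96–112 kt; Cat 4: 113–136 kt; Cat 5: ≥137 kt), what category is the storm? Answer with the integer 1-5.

2

ΔP = 1009 − 948 = 61 hPa.
V ≈ 6.1 × 61^0.658 = 6.1 × 14.95 ≈ 91 kt.
91 kt falls in the Category 2 band.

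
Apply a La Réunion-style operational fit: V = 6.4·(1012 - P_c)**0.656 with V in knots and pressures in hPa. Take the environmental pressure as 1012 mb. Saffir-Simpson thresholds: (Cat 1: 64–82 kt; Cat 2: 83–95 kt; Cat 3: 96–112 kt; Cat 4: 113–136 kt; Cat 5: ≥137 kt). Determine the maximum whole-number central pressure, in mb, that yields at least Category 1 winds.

978 mb

Category 1 begins at V = 64 kt.
Required ΔP = (64/6.4)^(1/0.656) = 10.000^1.524 ≈ 33.45 mb.
P_c ≤ 1012 − 33.45 = 978.55, so the highest integer P_c is 978 mb.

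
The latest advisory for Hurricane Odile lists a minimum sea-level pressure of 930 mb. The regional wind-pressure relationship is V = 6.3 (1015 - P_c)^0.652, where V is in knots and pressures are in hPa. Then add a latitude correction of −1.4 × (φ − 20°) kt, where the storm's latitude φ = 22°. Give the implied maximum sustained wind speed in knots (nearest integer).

ΔP = 1015 − 930 = 85 mb.
85^0.652 ≈ 18.113.
V ≈ 6.3 × 18.113 ≈ 114.1 kt.
Latitude correction: −1.4 × (22 − 20) = -2.8 kt.
Corrected V ≈ 111.3 kt → 111 kt.

111 kt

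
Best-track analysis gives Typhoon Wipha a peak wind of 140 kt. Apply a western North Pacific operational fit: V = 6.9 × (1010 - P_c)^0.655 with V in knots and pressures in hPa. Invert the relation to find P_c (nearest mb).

911 mb

ΔP = (V / 6.9)^(1/0.655) = (140/6.9)^1.527.
140/6.9 = 20.290; 20.290^1.527 ≈ 99.05 mb.
P_c = 1010 − 99.05 = 910.95 ≈ 911 mb.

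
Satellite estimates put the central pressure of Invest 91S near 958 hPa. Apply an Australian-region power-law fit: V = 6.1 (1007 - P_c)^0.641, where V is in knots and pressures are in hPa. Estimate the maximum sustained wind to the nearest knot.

ΔP = 1007 − 958 = 49 hPa.
49^0.641 ≈ 12.118.
V ≈ 6.1 × 12.118 ≈ 73.9 kt.

74 kt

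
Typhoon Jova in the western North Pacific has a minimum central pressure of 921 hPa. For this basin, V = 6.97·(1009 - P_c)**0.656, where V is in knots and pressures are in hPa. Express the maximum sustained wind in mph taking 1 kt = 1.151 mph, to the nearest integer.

ΔP = 1009 − 921 = 88 hPa.
V ≈ 6.97 × 88^0.656 = 6.97 × 18.862 ≈ 131.466 kt.
131.466 × 1.151 ≈ 151.32 mph → 151 mph.

151 mph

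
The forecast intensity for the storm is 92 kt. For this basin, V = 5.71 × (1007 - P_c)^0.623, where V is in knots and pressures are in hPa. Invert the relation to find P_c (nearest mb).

920 mb

ΔP = (V / 5.71)^(1/0.623) = (92/5.71)^1.605.
92/5.71 = 16.112; 16.112^1.605 ≈ 86.62 mb.
P_c = 1007 − 86.62 = 920.38 ≈ 920 mb.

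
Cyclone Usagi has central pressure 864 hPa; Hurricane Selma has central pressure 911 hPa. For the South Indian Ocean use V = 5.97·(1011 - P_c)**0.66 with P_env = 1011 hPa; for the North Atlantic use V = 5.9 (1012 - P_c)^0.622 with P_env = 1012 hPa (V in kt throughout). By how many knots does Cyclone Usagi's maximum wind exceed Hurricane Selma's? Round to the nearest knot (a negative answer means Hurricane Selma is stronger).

Cyclone Usagi: ΔP = 147; V ≈ 5.97 × 147^0.66 ≈ 160.84 kt.
Hurricane Selma: ΔP = 101; V ≈ 5.9 × 101^0.622 ≈ 104.12 kt.
Difference ≈ 160.84 − 104.12 = 56.72 → 57 kt.

57 kt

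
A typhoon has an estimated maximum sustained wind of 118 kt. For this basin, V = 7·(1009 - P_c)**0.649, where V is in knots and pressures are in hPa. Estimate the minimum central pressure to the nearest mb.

931 mb

ΔP = (V / 7)^(1/0.649) = (118/7)^1.541.
118/7 = 16.857; 16.857^1.541 ≈ 77.67 mb.
P_c = 1009 − 77.67 = 931.33 ≈ 931 mb.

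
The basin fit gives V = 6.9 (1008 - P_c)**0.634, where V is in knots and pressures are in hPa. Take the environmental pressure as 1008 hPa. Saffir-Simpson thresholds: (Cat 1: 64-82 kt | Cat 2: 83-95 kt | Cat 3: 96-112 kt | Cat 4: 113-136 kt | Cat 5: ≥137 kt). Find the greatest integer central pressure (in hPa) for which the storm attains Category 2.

Category 2 begins at V = 83 kt.
Required ΔP = (83/6.9)^(1/0.634) = 12.029^1.577 ≈ 50.56 hPa.
P_c ≤ 1008 − 50.56 = 957.44, so the highest integer P_c is 957 hPa.

957 hPa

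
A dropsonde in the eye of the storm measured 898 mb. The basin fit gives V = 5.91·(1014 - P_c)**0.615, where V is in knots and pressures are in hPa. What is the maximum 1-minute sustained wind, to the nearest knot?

110 kt

ΔP = 1014 − 898 = 116 mb.
116^0.615 ≈ 18.606.
V ≈ 5.91 × 18.606 ≈ 110.0 kt.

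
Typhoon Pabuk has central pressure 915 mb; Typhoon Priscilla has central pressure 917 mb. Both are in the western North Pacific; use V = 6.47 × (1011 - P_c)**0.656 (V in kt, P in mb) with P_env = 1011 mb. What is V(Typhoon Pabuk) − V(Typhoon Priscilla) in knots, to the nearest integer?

2 kt

Typhoon Pabuk: ΔP = 96; V ≈ 6.47 × 96^0.656 ≈ 129.20 kt.
Typhoon Priscilla: ΔP = 94; V ≈ 6.47 × 94^0.656 ≈ 127.43 kt.
Difference ≈ 129.20 − 127.43 = 1.77 → 2 kt.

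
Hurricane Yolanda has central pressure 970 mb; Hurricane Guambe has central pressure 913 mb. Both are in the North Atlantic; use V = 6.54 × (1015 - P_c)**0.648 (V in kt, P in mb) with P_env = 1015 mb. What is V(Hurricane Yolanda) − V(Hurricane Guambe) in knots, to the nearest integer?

-54 kt

Hurricane Yolanda: ΔP = 45; V ≈ 6.54 × 45^0.648 ≈ 77.07 kt.
Hurricane Guambe: ΔP = 102; V ≈ 6.54 × 102^0.648 ≈ 130.96 kt.
Difference ≈ 77.07 − 130.96 = -53.89 → -54 kt.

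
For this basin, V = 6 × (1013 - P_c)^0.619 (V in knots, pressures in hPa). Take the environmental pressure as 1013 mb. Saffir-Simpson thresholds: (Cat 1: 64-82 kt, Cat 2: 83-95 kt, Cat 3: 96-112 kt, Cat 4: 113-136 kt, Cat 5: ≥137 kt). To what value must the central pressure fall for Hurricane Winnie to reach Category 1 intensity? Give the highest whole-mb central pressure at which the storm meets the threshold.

967 mb

Category 1 begins at V = 64 kt.
Required ΔP = (64/6)^(1/0.619) = 10.667^1.616 ≈ 45.79 mb.
P_c ≤ 1013 − 45.79 = 967.21, so the highest integer P_c is 967 mb.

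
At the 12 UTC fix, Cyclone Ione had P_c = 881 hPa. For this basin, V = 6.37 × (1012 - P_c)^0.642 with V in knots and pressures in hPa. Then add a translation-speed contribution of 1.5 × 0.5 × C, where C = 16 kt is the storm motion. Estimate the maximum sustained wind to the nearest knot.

158 kt

ΔP = 1012 − 881 = 131 hPa.
131^0.642 ≈ 22.871.
V ≈ 6.37 × 22.871 ≈ 145.7 kt.
Translation term: 1.5 × 0.5 × 16 = 12 kt.
Corrected V ≈ 157.7 kt → 158 kt.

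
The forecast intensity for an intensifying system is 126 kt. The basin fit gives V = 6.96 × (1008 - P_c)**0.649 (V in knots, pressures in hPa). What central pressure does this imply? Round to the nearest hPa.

ΔP = (V / 6.96)^(1/0.649) = (126/6.96)^1.541.
126/6.96 = 18.103; 18.103^1.541 ≈ 86.70 hPa.
P_c = 1008 − 86.70 = 921.30 ≈ 921 hPa.

921 hPa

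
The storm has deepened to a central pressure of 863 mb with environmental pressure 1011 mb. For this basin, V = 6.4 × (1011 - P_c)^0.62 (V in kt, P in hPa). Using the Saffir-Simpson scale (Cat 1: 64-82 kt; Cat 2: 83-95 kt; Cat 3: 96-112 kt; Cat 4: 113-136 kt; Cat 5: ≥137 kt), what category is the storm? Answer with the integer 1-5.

5

ΔP = 1011 − 863 = 148 mb.
V ≈ 6.4 × 148^0.62 = 6.4 × 22.16 ≈ 142 kt.
142 kt falls in the Category 5 band.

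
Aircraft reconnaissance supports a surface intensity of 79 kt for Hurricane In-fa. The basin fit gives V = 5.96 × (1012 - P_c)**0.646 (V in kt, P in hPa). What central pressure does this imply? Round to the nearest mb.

957 mb

ΔP = (V / 5.96)^(1/0.646) = (79/5.96)^1.548.
79/5.96 = 13.255; 13.255^1.548 ≈ 54.63 mb.
P_c = 1012 − 54.63 = 957.37 ≈ 957 mb.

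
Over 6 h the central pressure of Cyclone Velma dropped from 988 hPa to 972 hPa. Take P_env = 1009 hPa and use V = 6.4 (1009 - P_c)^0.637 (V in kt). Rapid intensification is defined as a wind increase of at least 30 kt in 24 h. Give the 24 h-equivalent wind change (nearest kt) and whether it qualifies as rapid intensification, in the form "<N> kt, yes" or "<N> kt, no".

77 kt, yes

V₁: ΔP = 21, V ≈ 6.4 × 21^0.637 ≈ 44.51 kt.
V₂: ΔP = 37, V ≈ 6.4 × 37^0.637 ≈ 63.84 kt.
ΔV over 6 h = 19.33 kt → 24 h equivalent = 19.33 × 24/6 ≈ 77.32 kt.
77 kt ≥ 30 kt ⇒ rapid intensification.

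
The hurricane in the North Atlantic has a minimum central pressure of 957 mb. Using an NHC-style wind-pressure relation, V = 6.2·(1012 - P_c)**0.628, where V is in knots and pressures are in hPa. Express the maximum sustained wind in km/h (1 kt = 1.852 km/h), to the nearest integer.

ΔP = 1012 − 957 = 55 mb.
V ≈ 6.2 × 55^0.628 = 6.2 × 12.386 ≈ 76.796 kt.
76.796 × 1.852 ≈ 142.23 km/h → 142 km/h.

142 km/h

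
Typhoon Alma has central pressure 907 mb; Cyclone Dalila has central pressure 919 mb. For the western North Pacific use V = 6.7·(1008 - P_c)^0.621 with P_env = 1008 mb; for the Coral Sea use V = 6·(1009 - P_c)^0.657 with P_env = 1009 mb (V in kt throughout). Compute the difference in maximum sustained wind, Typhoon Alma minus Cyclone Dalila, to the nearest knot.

2 kt

Typhoon Alma: ΔP = 101; V ≈ 6.7 × 101^0.621 ≈ 117.70 kt.
Cyclone Dalila: ΔP = 90; V ≈ 6 × 90^0.657 ≈ 115.37 kt.
Difference ≈ 117.70 − 115.37 = 2.33 → 2 kt.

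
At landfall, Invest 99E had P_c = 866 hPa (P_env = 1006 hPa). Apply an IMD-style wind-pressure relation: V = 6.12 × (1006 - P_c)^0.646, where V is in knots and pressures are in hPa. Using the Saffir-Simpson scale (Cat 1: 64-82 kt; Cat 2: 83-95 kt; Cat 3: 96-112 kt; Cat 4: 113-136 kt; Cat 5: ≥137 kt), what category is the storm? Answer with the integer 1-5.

5

ΔP = 1006 − 866 = 140 hPa.
V ≈ 6.12 × 140^0.646 = 6.12 × 24.34 ≈ 149 kt.
149 kt falls in the Category 5 band.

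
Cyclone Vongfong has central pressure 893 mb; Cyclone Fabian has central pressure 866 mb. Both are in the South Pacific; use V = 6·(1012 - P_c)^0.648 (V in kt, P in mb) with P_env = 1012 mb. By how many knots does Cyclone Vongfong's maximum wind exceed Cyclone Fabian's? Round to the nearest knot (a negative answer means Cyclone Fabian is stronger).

-19 kt

Cyclone Vongfong: ΔP = 119; V ≈ 6 × 119^0.648 ≈ 132.77 kt.
Cyclone Fabian: ΔP = 146; V ≈ 6 × 146^0.648 ≈ 151.58 kt.
Difference ≈ 132.77 − 151.58 = -18.81 → -19 kt.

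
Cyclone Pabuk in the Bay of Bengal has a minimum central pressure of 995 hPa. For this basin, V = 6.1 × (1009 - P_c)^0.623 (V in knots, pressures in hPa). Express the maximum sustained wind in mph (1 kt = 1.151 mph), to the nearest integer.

ΔP = 1009 − 995 = 14 hPa.
V ≈ 6.1 × 14^0.623 = 6.1 × 5.177 ≈ 31.577 kt.
31.577 × 1.151 ≈ 36.34 mph → 36 mph.

36 mph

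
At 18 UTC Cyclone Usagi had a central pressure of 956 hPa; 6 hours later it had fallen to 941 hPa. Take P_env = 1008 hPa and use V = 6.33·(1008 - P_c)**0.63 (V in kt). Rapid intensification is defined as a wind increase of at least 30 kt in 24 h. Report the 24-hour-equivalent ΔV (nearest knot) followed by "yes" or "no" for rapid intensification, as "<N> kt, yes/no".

53 kt, yes

V₁: ΔP = 52, V ≈ 6.33 × 52^0.63 ≈ 76.29 kt.
V₂: ΔP = 67, V ≈ 6.33 × 67^0.63 ≈ 89.50 kt.
ΔV over 6 h = 13.21 kt → 24 h equivalent = 13.21 × 24/6 ≈ 52.84 kt.
53 kt ≥ 30 kt ⇒ rapid intensification.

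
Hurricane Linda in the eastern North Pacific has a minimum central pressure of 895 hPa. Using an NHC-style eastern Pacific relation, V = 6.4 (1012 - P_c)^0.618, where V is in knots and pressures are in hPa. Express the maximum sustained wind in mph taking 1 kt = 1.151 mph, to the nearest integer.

ΔP = 1012 − 895 = 117 hPa.
V ≈ 6.4 × 117^0.618 = 6.4 × 18.973 ≈ 121.428 kt.
121.428 × 1.151 ≈ 139.76 mph → 140 mph.

140 mph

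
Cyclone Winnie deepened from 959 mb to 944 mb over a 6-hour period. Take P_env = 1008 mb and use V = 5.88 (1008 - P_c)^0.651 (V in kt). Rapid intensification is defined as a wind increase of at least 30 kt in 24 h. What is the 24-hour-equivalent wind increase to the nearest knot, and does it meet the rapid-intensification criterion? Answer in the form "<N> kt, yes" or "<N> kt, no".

V₁: ΔP = 49, V ≈ 5.88 × 49^0.651 ≈ 74.08 kt.
V₂: ΔP = 64, V ≈ 5.88 × 64^0.651 ≈ 88.15 kt.
ΔV over 6 h = 14.07 kt → 24 h equivalent = 14.07 × 24/6 ≈ 56.28 kt.
56 kt ≥ 30 kt ⇒ rapid intensification.

56 kt, yes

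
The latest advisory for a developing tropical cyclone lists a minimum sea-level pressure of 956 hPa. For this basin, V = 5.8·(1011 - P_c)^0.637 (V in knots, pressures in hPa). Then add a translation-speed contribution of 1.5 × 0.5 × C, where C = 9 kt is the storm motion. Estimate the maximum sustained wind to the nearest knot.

81 kt

ΔP = 1011 − 956 = 55 hPa.
55^0.637 ≈ 12.841.
V ≈ 5.8 × 12.841 ≈ 74.5 kt.
Translation term: 1.5 × 0.5 × 9 = 6.75 kt.
Corrected V ≈ 81.25 kt → 81 kt.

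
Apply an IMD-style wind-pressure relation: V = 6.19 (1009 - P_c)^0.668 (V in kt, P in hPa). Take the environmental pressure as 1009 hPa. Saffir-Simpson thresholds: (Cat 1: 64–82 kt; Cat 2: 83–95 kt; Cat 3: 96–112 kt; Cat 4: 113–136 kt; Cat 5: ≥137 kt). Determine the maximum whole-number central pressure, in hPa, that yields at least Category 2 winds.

Category 2 begins at V = 83 kt.
Required ΔP = (83/6.19)^(1/0.668) = 13.409^1.497 ≈ 48.72 hPa.
P_c ≤ 1009 − 48.72 = 960.28, so the highest integer P_c is 960 hPa.

960 hPa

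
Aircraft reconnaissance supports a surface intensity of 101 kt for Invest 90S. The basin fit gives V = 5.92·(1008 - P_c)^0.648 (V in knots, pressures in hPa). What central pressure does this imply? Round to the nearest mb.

ΔP = (V / 5.92)^(1/0.648) = (101/5.92)^1.543.
101/5.92 = 17.061; 17.061^1.543 ≈ 79.66 mb.
P_c = 1008 − 79.66 = 928.34 ≈ 928 mb.

928 mb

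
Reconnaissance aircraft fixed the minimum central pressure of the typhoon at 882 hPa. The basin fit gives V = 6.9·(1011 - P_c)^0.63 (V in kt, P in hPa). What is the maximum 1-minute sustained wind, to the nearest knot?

147 kt

ΔP = 1011 − 882 = 129 hPa.
129^0.63 ≈ 21.363.
V ≈ 6.9 × 21.363 ≈ 147.4 kt.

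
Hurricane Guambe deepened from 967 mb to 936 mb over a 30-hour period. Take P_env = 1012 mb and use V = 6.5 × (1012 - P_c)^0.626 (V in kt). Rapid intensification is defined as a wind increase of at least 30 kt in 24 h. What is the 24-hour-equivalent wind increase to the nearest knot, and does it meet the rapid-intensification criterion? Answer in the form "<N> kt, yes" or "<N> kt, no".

V₁: ΔP = 45, V ≈ 6.5 × 45^0.626 ≈ 70.44 kt.
V₂: ΔP = 76, V ≈ 6.5 × 76^0.626 ≈ 97.79 kt.
ΔV over 30 h = 27.35 kt → 24 h equivalent = 27.35 × 24/30 ≈ 21.88 kt.
22 kt < 30 kt ⇒ not rapid intensification.

22 kt, no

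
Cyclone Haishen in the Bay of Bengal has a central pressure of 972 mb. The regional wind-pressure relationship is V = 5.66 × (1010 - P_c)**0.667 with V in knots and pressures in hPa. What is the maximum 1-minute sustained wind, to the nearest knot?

64 kt

ΔP = 1010 − 972 = 38 mb.
38^0.667 ≈ 11.317.
V ≈ 5.66 × 11.317 ≈ 64.1 kt.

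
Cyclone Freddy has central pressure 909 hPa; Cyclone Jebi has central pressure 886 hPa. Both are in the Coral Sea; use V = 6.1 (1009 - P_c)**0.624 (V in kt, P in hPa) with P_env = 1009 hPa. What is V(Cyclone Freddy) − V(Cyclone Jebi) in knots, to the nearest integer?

-15 kt

Cyclone Freddy: ΔP = 100; V ≈ 6.1 × 100^0.624 ≈ 107.98 kt.
Cyclone Jebi: ΔP = 123; V ≈ 6.1 × 123^0.624 ≈ 122.87 kt.
Difference ≈ 107.98 − 122.87 = -14.89 → -15 kt.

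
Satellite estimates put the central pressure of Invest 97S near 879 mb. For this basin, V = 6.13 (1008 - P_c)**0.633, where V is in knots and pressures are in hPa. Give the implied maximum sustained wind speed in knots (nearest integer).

ΔP = 1008 − 879 = 129 mb.
129^0.633 ≈ 21.677.
V ≈ 6.13 × 21.677 ≈ 132.9 kt.

133 kt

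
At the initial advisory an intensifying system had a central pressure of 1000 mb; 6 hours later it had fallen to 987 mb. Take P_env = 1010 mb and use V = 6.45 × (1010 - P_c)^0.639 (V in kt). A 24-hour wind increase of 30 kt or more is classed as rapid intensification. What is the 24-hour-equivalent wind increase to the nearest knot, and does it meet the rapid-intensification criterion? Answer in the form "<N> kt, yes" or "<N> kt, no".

79 kt, yes

V₁: ΔP = 10, V ≈ 6.45 × 10^0.639 ≈ 28.09 kt.
V₂: ΔP = 23, V ≈ 6.45 × 23^0.639 ≈ 47.83 kt.
ΔV over 6 h = 19.74 kt → 24 h equivalent = 19.74 × 24/6 ≈ 78.96 kt.
79 kt ≥ 30 kt ⇒ rapid intensification.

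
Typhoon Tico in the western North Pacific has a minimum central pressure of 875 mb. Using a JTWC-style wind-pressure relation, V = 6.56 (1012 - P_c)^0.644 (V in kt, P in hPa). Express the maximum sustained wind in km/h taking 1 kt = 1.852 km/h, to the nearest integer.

289 km/h

ΔP = 1012 − 875 = 137 mb.
V ≈ 6.56 × 137^0.644 = 6.56 × 23.771 ≈ 155.938 kt.
155.938 × 1.852 ≈ 288.80 km/h → 289 km/h.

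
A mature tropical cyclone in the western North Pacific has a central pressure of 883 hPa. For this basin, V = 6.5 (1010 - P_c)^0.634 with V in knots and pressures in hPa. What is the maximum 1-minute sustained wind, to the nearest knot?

140 kt

ΔP = 1010 − 883 = 127 hPa.
127^0.634 ≈ 21.568.
V ≈ 6.5 × 21.568 ≈ 140.2 kt.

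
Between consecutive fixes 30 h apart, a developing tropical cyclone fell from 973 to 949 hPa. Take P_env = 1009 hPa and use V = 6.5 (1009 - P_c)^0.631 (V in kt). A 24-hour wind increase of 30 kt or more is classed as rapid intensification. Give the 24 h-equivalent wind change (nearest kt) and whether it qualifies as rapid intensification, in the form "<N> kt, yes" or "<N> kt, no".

19 kt, no

V₁: ΔP = 36, V ≈ 6.5 × 36^0.631 ≈ 62.36 kt.
V₂: ΔP = 60, V ≈ 6.5 × 60^0.631 ≈ 86.08 kt.
ΔV over 30 h = 23.72 kt → 24 h equivalent = 23.72 × 24/30 ≈ 18.98 kt.
19 kt < 30 kt ⇒ not rapid intensification.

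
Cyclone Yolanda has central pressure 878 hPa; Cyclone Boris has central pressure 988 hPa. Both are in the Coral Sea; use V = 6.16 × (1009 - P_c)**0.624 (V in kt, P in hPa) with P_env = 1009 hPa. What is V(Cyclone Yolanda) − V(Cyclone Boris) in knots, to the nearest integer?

Cyclone Yolanda: ΔP = 131; V ≈ 6.16 × 131^0.624 ≈ 129.05 kt.
Cyclone Boris: ΔP = 21; V ≈ 6.16 × 21^0.624 ≈ 41.18 kt.
Difference ≈ 129.05 − 41.18 = 87.87 → 88 kt.

88 kt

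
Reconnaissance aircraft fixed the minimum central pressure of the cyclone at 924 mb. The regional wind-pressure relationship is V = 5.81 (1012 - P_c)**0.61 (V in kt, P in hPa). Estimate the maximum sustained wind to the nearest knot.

89 kt

ΔP = 1012 − 924 = 88 mb.
88^0.61 ≈ 15.351.
V ≈ 5.81 × 15.351 ≈ 89.2 kt.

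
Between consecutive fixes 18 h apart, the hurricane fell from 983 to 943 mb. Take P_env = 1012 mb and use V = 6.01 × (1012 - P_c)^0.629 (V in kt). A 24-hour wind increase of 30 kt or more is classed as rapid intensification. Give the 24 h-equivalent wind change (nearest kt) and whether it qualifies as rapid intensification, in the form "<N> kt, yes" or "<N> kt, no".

48 kt, yes

V₁: ΔP = 29, V ≈ 6.01 × 29^0.629 ≈ 49.97 kt.
V₂: ΔP = 69, V ≈ 6.01 × 69^0.629 ≈ 86.20 kt.
ΔV over 18 h = 36.23 kt → 24 h equivalent = 36.23 × 24/18 ≈ 48.31 kt.
48 kt ≥ 30 kt ⇒ rapid intensification.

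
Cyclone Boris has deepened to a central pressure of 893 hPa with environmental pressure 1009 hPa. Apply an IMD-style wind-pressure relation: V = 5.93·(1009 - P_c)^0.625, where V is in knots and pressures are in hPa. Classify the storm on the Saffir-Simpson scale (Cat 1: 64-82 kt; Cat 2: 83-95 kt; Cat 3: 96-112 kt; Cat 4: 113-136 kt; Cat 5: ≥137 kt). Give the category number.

ΔP = 1009 − 893 = 116 hPa.
V ≈ 5.93 × 116^0.625 = 5.93 × 19.51 ≈ 116 kt.
116 kt falls in the Category 4 band.

4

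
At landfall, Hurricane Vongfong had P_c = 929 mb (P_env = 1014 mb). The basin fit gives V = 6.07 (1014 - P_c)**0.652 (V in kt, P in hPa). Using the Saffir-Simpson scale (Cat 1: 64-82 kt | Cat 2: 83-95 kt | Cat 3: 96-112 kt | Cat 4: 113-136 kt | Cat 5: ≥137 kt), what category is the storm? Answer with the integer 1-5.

3

ΔP = 1014 − 929 = 85 mb.
V ≈ 6.07 × 85^0.652 = 6.07 × 18.11 ≈ 110 kt.
110 kt falls in the Category 3 band.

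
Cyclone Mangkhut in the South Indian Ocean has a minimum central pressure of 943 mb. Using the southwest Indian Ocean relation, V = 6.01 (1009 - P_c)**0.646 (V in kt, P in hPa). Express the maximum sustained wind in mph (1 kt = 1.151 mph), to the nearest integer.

104 mph

ΔP = 1009 − 943 = 66 mb.
V ≈ 6.01 × 66^0.646 = 6.01 × 14.977 ≈ 90.012 kt.
90.012 × 1.151 ≈ 103.60 mph → 104 mph.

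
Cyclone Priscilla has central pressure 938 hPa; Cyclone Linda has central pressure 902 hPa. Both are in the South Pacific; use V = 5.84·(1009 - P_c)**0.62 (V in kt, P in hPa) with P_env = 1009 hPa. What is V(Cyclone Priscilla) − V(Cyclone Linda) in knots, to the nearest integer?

Cyclone Priscilla: ΔP = 71; V ≈ 5.84 × 71^0.62 ≈ 82.07 kt.
Cyclone Linda: ΔP = 107; V ≈ 5.84 × 107^0.62 ≈ 105.84 kt.
Difference ≈ 82.07 − 105.84 = -23.77 → -24 kt.

-24 kt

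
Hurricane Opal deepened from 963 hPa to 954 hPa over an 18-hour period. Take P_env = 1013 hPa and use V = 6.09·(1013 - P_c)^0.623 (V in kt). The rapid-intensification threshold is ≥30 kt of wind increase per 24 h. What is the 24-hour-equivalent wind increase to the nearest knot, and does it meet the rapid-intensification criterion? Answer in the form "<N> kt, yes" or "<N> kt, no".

10 kt, no

V₁: ΔP = 50, V ≈ 6.09 × 50^0.623 ≈ 69.67 kt.
V₂: ΔP = 59, V ≈ 6.09 × 59^0.623 ≈ 77.24 kt.
ΔV over 18 h = 7.57 kt → 24 h equivalent = 7.57 × 24/18 ≈ 10.09 kt.
10 kt < 30 kt ⇒ not rapid intensification.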